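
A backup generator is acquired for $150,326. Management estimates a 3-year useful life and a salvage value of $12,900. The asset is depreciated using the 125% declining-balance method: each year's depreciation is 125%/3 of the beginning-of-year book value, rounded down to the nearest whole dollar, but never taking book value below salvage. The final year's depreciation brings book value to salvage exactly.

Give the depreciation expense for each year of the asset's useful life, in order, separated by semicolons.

$62,635; $36,537; $38,254

Depreciable base = $150,326 − $12,900 = $137,426.
Year 1: ⌊$150,326 × 125%/3⌋ = $62,635. Book value $87,691.
Year 2: ⌊$87,691 × 125%/3⌋ = $36,537. Book value $51,154.
Year 3 (final): $51,154 − $12,900 = $38,254. Book value $12,900.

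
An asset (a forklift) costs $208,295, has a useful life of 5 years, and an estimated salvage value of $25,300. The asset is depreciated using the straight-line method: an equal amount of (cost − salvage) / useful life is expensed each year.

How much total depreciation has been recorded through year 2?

$73,198

Depreciable base = $208,295 − $25,300 = $182,995.
Annual expense = $182,995 / 5 = $36,599.
End of year 1: book value $171,696.
End of year 2: book value $135,097.
Accumulated through year 2 = $208,295 − $135,097 = $73,198.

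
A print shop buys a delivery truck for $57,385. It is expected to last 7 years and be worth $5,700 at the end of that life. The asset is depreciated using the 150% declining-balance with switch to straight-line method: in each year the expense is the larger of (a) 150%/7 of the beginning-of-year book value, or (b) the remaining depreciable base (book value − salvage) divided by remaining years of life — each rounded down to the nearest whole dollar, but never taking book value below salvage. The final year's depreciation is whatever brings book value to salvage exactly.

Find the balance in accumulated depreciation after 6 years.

Depreciable base = $57,385 − $5,700 = $51,685.
Year 1: DB = ⌊$57,385 × 150%/7⌋ = $12,296; SL = ⌊$51,685/7⌋ = $7,383 → take DB $12,296. Book value $45,089.
Year 2: DB = ⌊$45,089 × 150%/7⌋ = $9,661; SL = ⌊$39,389/6⌋ = $6,564 → take DB $9,661. Book value $35,428.
Year 3: DB = ⌊$35,428 × 150%/7⌋ = $7,591; SL = ⌊$29,728/5⌋ = $5,945 → take DB $7,591. Book value $27,837.
Year 4: DB = ⌊$27,837 × 150%/7⌋ = $5,965; SL = ⌊$22,137/4⌋ = $5,534 → take DB $5,965. Book value $21,872.
Year 5: DB = ⌊$21,872 × 150%/7⌋ = $4,686; SL = ⌊$16,172/3⌋ = $5,390 → take SL $5,390. Book value $16,482.
Year 6: DB = ⌊$16,482 × 150%/7⌋ = $3,531; SL = ⌊$10,782/2⌋ = $5,391 → take SL $5,391. Book value $11,091.
Accumulated through year 6 = $57,385 − $11,091 = $46,294.

$46,294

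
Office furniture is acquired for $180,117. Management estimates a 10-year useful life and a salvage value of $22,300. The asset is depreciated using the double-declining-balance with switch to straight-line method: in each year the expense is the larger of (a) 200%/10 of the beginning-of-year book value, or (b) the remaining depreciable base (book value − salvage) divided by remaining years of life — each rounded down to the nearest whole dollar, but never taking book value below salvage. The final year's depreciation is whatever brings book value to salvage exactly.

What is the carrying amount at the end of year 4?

Depreciable base = $180,117 − $22,300 = $157,817.
Year 1: DB = ⌊$180,117 × 200%/10⌋ = $36,023; SL = ⌊$157,817/10⌋ = $15,781 → take DB $36,023. Book value $144,094.
Year 2: DB = ⌊$144,094 × 200%/10⌋ = $28,818; SL = ⌊$121,794/9⌋ = $13,532 → take DB $28,818. Book value $115,276.
Year 3: DB = ⌊$115,276 × 200%/10⌋ = $23,055; SL = ⌊$92,976/8⌋ = $11,622 → take DB $23,055. Book value $92,221.
Year 4: DB = ⌊$92,221 × 200%/10⌋ = $18,444; SL = ⌊$69,921/7⌋ = $9,988 → take DB $18,444. Book value $73,777.

$73,777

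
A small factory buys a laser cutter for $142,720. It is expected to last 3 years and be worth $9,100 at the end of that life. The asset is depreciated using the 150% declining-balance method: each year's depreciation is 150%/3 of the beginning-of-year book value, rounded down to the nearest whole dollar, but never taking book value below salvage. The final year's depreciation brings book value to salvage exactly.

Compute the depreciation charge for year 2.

$35,680

Depreciable base = $142,720 − $9,100 = $133,620.
Year 1: ⌊$142,720 × 150%/3⌋ = $71,360. Book value $71,360.
Year 2: ⌊$71,360 × 150%/3⌋ = $35,680. Book value $35,680.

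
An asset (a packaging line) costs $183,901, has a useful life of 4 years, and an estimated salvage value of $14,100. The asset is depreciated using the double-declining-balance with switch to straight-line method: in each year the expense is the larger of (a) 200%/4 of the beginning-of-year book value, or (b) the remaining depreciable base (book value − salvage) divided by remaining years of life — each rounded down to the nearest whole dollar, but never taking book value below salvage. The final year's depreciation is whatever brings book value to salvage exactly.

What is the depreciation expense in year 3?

$22,988

Depreciable base = $183,901 − $14,100 = $169,801.
Year 1: DB = ⌊$183,901 × 200%/4⌋ = $91,950; SL = ⌊$169,801/4⌋ = $42,450 → take DB $91,950. Book value $91,951.
Year 2: DB = ⌊$91,951 × 200%/4⌋ = $45,975; SL = ⌊$77,851/3⌋ = $25,950 → take DB $45,975. Book value $45,976.
Year 3: DB = ⌊$45,976 × 200%/4⌋ = $22,988; SL = ⌊$31,876/2⌋ = $15,938 → take DB $22,988. Book value $22,988.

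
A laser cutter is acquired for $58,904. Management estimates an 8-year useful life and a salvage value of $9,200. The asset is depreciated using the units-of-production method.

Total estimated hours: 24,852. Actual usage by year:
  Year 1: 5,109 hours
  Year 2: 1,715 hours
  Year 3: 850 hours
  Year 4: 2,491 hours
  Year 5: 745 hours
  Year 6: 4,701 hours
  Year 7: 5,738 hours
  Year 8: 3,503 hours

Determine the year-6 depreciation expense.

$9,402

Depreciable base = $58,904 − $9,200 = $49,704.
Rate = $49,704 / 24,852 hours = $2 per hour.
Year 1: 5,109 × $2 = $10,218. Book value $48,686.
Year 2: 1,715 × $2 = $3,430. Book value $45,256.
Year 3: 850 × $2 = $1,700. Book value $43,556.
Year 4: 2,491 × $2 = $4,982. Book value $38,574.
Year 5: 745 × $2 = $1,490. Book value $37,084.
Year 6: 4,701 × $2 = $9,402. Book value $27,682.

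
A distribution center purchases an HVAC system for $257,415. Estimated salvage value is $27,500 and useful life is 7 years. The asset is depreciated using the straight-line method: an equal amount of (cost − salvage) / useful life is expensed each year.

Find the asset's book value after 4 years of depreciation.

Depreciable base = $257,415 − $27,500 = $229,915.
Annual expense = $229,915 / 7 = $32,845.
End of year 1: book value $224,570.
End of year 2: book value $191,725.
End of year 3: book value $158,880.
End of year 4: book value $126,035.

$126,035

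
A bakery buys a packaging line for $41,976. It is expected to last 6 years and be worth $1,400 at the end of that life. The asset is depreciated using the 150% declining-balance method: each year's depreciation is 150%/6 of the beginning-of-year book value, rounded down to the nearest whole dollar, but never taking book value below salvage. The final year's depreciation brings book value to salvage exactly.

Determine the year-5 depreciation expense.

Depreciable base = $41,976 − $1,400 = $40,576.
Year 1: ⌊$41,976 × 150%/6⌋ = $10,494. Book value $31,482.
Year 2: ⌊$31,482 × 150%/6⌋ = $7,870. Book value $23,612.
Year 3: ⌊$23,612 × 150%/6⌋ = $5,903. Book value $17,709.
Year 4: ⌊$17,709 × 150%/6⌋ = $4,427. Book value $13,282.
Year 5: ⌊$13,282 × 150%/6⌋ = $3,320. Book value $9,962.

$3,320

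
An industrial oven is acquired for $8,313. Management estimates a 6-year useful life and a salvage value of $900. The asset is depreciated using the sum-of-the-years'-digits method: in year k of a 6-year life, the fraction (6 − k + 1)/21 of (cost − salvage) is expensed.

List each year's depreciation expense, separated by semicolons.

$2,118; $1,765; $1,412; $1,059; $706; $353

Depreciable base = $8,313 − $900 = $7,413.
Sum of the years' digits = 6+5+4+3+2+1 = 21.
Year 1: $7,413 × 6/21 = $2,118. Book value $6,195.
Year 2: $7,413 × 5/21 = $1,765. Book value $4,430.
Year 3: $7,413 × 4/21 = $1,412. Book value $3,018.
Year 4: $7,413 × 3/21 = $1,059. Book value $1,959.
Year 5: $7,413 × 2/21 = $706. Book value $1,253.
Year 6: $7,413 × 1/21 = $353. Book value $900.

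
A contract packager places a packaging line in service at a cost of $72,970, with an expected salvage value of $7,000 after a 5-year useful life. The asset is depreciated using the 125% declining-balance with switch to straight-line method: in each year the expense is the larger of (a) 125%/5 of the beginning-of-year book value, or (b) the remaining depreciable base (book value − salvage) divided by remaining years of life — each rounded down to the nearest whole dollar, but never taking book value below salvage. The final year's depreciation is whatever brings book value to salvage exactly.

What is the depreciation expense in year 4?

$11,349

Depreciable base = $72,970 − $7,000 = $65,970.
Year 1: DB = ⌊$72,970 × 125%/5⌋ = $18,242; SL = ⌊$65,970/5⌋ = $13,194 → take DB $18,242. Book value $54,728.
Year 2: DB = ⌊$54,728 × 125%/5⌋ = $13,682; SL = ⌊$47,728/4⌋ = $11,932 → take DB $13,682. Book value $41,046.
Year 3: DB = ⌊$41,046 × 125%/5⌋ = $10,261; SL = ⌊$34,046/3⌋ = $11,348 → take SL $11,348. Book value $29,698.
Year 4: DB = ⌊$29,698 × 125%/5⌋ = $7,424; SL = ⌊$22,698/2⌋ = $11,349 → take SL $11,349. Book value $18,349.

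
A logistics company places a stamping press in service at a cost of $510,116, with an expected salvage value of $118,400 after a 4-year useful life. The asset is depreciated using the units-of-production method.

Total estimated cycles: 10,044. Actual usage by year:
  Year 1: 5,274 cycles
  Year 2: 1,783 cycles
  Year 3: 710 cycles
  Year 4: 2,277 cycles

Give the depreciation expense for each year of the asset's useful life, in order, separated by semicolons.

$205,686; $69,537; $27,690; $88,803

Depreciable base = $510,116 − $118,400 = $391,716.
Rate = $391,716 / 10,044 cycles = $39 per cycle.
Year 1: 5,274 × $39 = $205,686. Book value $304,430.
Year 2: 1,783 × $39 = $69,537. Book value $234,893.
Year 3: 710 × $39 = $27,690. Book value $207,203.
Year 4: 2,277 × $39 = $88,803. Book value $118,400.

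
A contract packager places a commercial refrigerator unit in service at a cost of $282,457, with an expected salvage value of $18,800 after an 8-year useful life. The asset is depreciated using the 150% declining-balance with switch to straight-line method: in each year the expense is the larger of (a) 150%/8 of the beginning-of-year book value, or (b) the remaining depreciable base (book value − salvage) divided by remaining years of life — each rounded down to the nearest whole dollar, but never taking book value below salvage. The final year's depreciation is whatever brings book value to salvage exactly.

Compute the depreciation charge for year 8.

$26,075

Depreciable base = $282,457 − $18,800 = $263,657.
Year 1: DB = ⌊$282,457 × 150%/8⌋ = $52,960; SL = ⌊$263,657/8⌋ = $32,957 → take DB $52,960. Book value $229,497.
Year 2: DB = ⌊$229,497 × 150%/8⌋ = $43,030; SL = ⌊$210,697/7⌋ = $30,099 → take DB $43,030. Book value $186,467.
Year 3: DB = ⌊$186,467 × 150%/8⌋ = $34,962; SL = ⌊$167,667/6⌋ = $27,944 → take DB $34,962. Book value $151,505.
Year 4: DB = ⌊$151,505 × 150%/8⌋ = $28,407; SL = ⌊$132,705/5⌋ = $26,541 → take DB $28,407. Book value $123,098.
Year 5: DB = ⌊$123,098 × 150%/8⌋ = $23,080; SL = ⌊$104,298/4⌋ = $26,074 → take SL $26,074. Book value $97,024.
Year 6: DB = ⌊$97,024 × 150%/8⌋ = $18,192; SL = ⌊$78,224/3⌋ = $26,074 → take SL $26,074. Book value $70,950.
Year 7: DB = ⌊$70,950 × 150%/8⌋ = $13,303; SL = ⌊$52,150/2⌋ = $26,075 → take SL $26,075. Book value $44,875.
Year 8 (final): $44,875 − $18,800 = $26,075. Book value $18,800.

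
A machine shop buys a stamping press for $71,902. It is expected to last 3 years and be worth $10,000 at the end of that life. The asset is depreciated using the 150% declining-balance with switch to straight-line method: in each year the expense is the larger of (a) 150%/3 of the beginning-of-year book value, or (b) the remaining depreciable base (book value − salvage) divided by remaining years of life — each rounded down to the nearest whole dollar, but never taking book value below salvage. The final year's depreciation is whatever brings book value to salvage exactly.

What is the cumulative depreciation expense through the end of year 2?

$53,926

Depreciable base = $71,902 − $10,000 = $61,902.
Year 1: DB = ⌊$71,902 × 150%/3⌋ = $35,951; SL = ⌊$61,902/3⌋ = $20,634 → take DB $35,951. Book value $35,951.
Year 2: DB = ⌊$35,951 × 150%/3⌋ = $17,975; SL = ⌊$25,951/2⌋ = $12,975 → take DB $17,975. Book value $17,976.
Accumulated through year 2 = $71,902 − $17,976 = $53,926.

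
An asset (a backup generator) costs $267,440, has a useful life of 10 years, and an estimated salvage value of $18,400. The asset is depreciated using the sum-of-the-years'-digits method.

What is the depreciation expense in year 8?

Depreciable base = $267,440 − $18,400 = $249,040.
Sum of the years' digits = 10+9+8+7+6+5+4+3+2+1 = 55.
Year 1: $249,040 × 10/55 = $45,280. Book value $222,160.
Year 2: $249,040 × 9/55 = $40,752. Book value $181,408.
Year 3: $249,040 × 8/55 = $36,224. Book value $145,184.
Year 4: $249,040 × 7/55 = $31,696. Book value $113,488.
Year 5: $249,040 × 6/55 = $27,168. Book value $86,320.
Year 6: $249,040 × 5/55 = $22,640. Book value $63,680.
Year 7: $249,040 × 4/55 = $18,112. Book value $45,568.
Year 8: $249,040 × 3/55 = $13,584. Book value $31,984.

$13,584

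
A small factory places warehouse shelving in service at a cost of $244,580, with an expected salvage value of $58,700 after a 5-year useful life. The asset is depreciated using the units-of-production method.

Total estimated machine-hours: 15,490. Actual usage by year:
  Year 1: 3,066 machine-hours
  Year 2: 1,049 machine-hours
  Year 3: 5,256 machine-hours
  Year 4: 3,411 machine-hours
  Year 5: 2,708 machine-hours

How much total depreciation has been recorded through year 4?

Depreciable base = $244,580 − $58,700 = $185,880.
Rate = $185,880 / 15,490 machine-hours = $12 per machine-hour.
Year 1: 3,066 × $12 = $36,792. Book value $207,788.
Year 2: 1,049 × $12 = $12,588. Book value $195,200.
Year 3: 5,256 × $12 = $63,072. Book value $132,128.
Year 4: 3,411 × $12 = $40,932. Book value $91,196.
Accumulated through year 4 = $244,580 − $91,196 = $153,384.

$153,384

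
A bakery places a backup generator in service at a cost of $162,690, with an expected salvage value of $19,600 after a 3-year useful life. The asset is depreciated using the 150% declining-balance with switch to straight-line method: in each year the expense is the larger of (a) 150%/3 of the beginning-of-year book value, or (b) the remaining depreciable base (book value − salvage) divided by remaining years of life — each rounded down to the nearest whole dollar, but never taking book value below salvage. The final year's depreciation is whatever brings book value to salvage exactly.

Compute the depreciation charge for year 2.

Depreciable base = $162,690 − $19,600 = $143,090.
Year 1: DB = ⌊$162,690 × 150%/3⌋ = $81,345; SL = ⌊$143,090/3⌋ = $47,696 → take DB $81,345. Book value $81,345.
Year 2: DB = ⌊$81,345 × 150%/3⌋ = $40,672; SL = ⌊$61,745/2⌋ = $30,872 → take DB $40,672. Book value $40,673.

$40,672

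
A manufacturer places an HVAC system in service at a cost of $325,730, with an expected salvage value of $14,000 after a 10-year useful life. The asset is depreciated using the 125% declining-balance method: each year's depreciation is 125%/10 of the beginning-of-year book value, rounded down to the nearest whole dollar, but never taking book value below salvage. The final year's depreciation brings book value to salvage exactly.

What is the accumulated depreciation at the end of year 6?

Depreciable base = $325,730 − $14,000 = $311,730.
Year 1: ⌊$325,730 × 125%/10⌋ = $40,716. Book value $285,014.
Year 2: ⌊$285,014 × 125%/10⌋ = $35,626. Book value $249,388.
Year 3: ⌊$249,388 × 125%/10⌋ = $31,173. Book value $218,215.
Year 4: ⌊$218,215 × 125%/10⌋ = $27,276. Book value $190,939.
Year 5: ⌊$190,939 × 125%/10⌋ = $23,867. Book value $167,072.
Year 6: ⌊$167,072 × 125%/10⌋ = $20,884. Book value $146,188.
Accumulated through year 6 = $325,730 − $146,188 = $179,542.

$179,542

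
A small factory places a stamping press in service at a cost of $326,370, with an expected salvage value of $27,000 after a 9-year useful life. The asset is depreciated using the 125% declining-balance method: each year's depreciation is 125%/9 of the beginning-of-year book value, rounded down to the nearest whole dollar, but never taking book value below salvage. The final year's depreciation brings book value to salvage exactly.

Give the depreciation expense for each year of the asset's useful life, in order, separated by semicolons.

$45,329; $39,033; $33,612; $28,943; $24,924; $21,462; $18,481; $15,914; $71,672

Depreciable base = $326,370 − $27,000 = $299,370.
Year 1: ⌊$326,370 × 125%/9⌋ = $45,329. Book value $281,041.
Year 2: ⌊$281,041 × 125%/9⌋ = $39,033. Book value $242,008.
Year 3: ⌊$242,008 × 125%/9⌋ = $33,612. Book value $208,396.
Year 4: ⌊$208,396 × 125%/9⌋ = $28,943. Book value $179,453.
Year 5: ⌊$179,453 × 125%/9⌋ = $24,924. Book value $154,529.
Year 6: ⌊$154,529 × 125%/9⌋ = $21,462. Book value $133,067.
Year 7: ⌊$133,067 × 125%/9⌋ = $18,481. Book value $114,586.
Year 8: ⌊$114,586 × 125%/9⌋ = $15,914. Book value $98,672.
Year 9 (final): $98,672 − $27,000 = $71,672. Book value $27,000.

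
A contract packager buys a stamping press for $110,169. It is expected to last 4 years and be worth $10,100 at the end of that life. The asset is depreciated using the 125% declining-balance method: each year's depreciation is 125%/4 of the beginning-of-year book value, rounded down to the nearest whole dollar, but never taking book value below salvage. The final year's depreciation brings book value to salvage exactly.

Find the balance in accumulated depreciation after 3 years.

Depreciable base = $110,169 − $10,100 = $100,069.
Year 1: ⌊$110,169 × 125%/4⌋ = $34,427. Book value $75,742.
Year 2: ⌊$75,742 × 125%/4⌋ = $23,669. Book value $52,073.
Year 3: ⌊$52,073 × 125%/4⌋ = $16,272. Book value $35,801.
Accumulated through year 3 = $110,169 − $35,801 = $74,368.

$74,368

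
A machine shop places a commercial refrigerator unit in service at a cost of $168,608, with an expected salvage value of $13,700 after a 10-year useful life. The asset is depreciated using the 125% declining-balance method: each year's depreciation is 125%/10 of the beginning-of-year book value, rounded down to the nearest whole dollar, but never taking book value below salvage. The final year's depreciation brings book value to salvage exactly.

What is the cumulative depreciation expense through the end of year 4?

Depreciable base = $168,608 − $13,700 = $154,908.
Year 1: ⌊$168,608 × 125%/10⌋ = $21,076. Book value $147,532.
Year 2: ⌊$147,532 × 125%/10⌋ = $18,441. Book value $129,091.
Year 3: ⌊$129,091 × 125%/10⌋ = $16,136. Book value $112,955.
Year 4: ⌊$112,955 × 125%/10⌋ = $14,119. Book value $98,836.
Accumulated through year 4 = $168,608 − $98,836 = $69,772.

$69,772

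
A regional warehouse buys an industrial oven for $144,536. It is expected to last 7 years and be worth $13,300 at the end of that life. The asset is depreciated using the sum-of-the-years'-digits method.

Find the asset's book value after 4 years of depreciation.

$41,422

Depreciable base = $144,536 − $13,300 = $131,236.
Sum of the years' digits = 7+6+5+4+3+2+1 = 28.
Year 1: $131,236 × 7/28 = $32,809. Book value $111,727.
Year 2: $131,236 × 6/28 = $28,122. Book value $83,605.
Year 3: $131,236 × 5/28 = $23,435. Book value $60,170.
Year 4: $131,236 × 4/28 = $18,748. Book value $41,422.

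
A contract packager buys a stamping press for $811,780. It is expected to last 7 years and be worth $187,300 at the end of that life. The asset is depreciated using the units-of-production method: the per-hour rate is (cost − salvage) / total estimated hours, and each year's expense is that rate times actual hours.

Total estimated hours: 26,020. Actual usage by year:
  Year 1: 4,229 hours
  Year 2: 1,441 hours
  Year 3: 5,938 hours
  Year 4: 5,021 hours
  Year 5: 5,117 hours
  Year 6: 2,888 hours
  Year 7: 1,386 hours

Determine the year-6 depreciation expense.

Depreciable base = $811,780 − $187,300 = $624,480.
Rate = $624,480 / 26,020 hours = $24 per hour.
Year 1: 4,229 × $24 = $101,496. Book value $710,284.
Year 2: 1,441 × $24 = $34,584. Book value $675,700.
Year 3: 5,938 × $24 = $142,512. Book value $533,188.
Year 4: 5,021 × $24 = $120,504. Book value $412,684.
Year 5: 5,117 × $24 = $122,808. Book value $289,876.
Year 6: 2,888 × $24 = $69,312. Book value $220,564.

$69,312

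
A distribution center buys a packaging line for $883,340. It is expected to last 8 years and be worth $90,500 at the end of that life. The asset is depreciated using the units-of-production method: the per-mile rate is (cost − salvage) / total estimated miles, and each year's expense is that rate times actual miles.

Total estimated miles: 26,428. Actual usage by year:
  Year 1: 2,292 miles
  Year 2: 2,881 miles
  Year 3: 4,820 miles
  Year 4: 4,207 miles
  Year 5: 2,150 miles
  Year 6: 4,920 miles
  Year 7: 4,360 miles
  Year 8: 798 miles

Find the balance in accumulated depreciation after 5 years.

Depreciable base = $883,340 − $90,500 = $792,840.
Rate = $792,840 / 26,428 miles = $30 per mile.
Year 1: 2,292 × $30 = $68,760. Book value $814,580.
Year 2: 2,881 × $30 = $86,430. Book value $728,150.
Year 3: 4,820 × $30 = $144,600. Book value $583,550.
Year 4: 4,207 × $30 = $126,210. Book value $457,340.
Year 5: 2,150 × $30 = $64,500. Book value $392,840.
Accumulated through year 5 = $883,340 − $392,840 = $490,500.

$490,500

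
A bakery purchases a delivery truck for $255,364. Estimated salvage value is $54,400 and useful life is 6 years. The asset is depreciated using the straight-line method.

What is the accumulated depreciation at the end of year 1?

$33,494

Depreciable base = $255,364 − $54,400 = $200,964.
Annual expense = $200,964 / 6 = $33,494.
End of year 1: book value $221,870.
Accumulated through year 1 = $255,364 − $221,870 = $33,494.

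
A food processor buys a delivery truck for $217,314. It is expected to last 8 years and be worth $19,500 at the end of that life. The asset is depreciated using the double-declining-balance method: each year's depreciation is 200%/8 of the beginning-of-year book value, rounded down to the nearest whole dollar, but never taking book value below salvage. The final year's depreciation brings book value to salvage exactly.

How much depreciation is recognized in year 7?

$9,669

Depreciable base = $217,314 − $19,500 = $197,814.
Year 1: ⌊$217,314 × 200%/8⌋ = $54,328. Book value $162,986.
Year 2: ⌊$162,986 × 200%/8⌋ = $40,746. Book value $122,240.
Year 3: ⌊$122,240 × 200%/8⌋ = $30,560. Book value $91,680.
Year 4: ⌊$91,680 × 200%/8⌋ = $22,920. Book value $68,760.
Year 5: ⌊$68,760 × 200%/8⌋ = $17,190. Book value $51,570.
Year 6: ⌊$51,570 × 200%/8⌋ = $12,892. Book value $38,678.
Year 7: ⌊$38,678 × 200%/8⌋ = $9,669. Book value $29,009.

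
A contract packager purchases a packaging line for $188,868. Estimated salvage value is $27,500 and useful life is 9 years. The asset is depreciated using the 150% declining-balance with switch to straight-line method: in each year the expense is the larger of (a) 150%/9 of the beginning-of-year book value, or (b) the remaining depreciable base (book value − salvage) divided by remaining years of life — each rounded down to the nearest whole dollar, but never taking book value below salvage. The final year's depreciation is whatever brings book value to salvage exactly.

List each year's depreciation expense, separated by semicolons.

$31,478; $26,231; $21,859; $18,216; $15,180; $12,650; $11,918; $11,918; $11,918

Depreciable base = $188,868 − $27,500 = $161,368.
Year 1: DB = ⌊$188,868 × 150%/9⌋ = $31,478; SL = ⌊$161,368/9⌋ = $17,929 → take DB $31,478. Book value $157,390.
Year 2: DB = ⌊$157,390 × 150%/9⌋ = $26,231; SL = ⌊$129,890/8⌋ = $16,236 → take DB $26,231. Book value $131,159.
Year 3: DB = ⌊$131,159 × 150%/9⌋ = $21,859; SL = ⌊$103,659/7⌋ = $14,808 → take DB $21,859. Book value $109,300.
Year 4: DB = ⌊$109,300 × 150%/9⌋ = $18,216; SL = ⌊$81,800/6⌋ = $13,633 → take DB $18,216. Book value $91,084.
Year 5: DB = ⌊$91,084 × 150%/9⌋ = $15,180; SL = ⌊$63,584/5⌋ = $12,716 → take DB $15,180. Book value $75,904.
Year 6: DB = ⌊$75,904 × 150%/9⌋ = $12,650; SL = ⌊$48,404/4⌋ = $12,101 → take DB $12,650. Book value $63,254.
Year 7: DB = ⌊$63,254 × 150%/9⌋ = $10,542; SL = ⌊$35,754/3⌋ = $11,918 → take SL $11,918. Book value $51,336.
Year 8: DB = ⌊$51,336 × 150%/9⌋ = $8,556; SL = ⌊$23,836/2⌋ = $11,918 → take SL $11,918. Book value $39,418.
Year 9 (final): $39,418 − $27,500 = $11,918. Book value $27,500.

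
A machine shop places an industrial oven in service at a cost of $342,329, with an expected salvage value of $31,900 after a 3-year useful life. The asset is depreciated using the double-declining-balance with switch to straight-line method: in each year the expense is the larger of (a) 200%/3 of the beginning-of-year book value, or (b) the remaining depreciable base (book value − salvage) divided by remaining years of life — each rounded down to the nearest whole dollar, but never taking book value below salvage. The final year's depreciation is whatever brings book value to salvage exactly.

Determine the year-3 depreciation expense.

Depreciable base = $342,329 − $31,900 = $310,429.
Year 1: DB = ⌊$342,329 × 200%/3⌋ = $228,219; SL = ⌊$310,429/3⌋ = $103,476 → take DB $228,219. Book value $114,110.
Year 2: DB = ⌊$114,110 × 200%/3⌋ = $76,073; SL = ⌊$82,210/2⌋ = $41,105 → take DB $76,073. Book value $38,037.
Year 3 (final): $38,037 − $31,900 = $6,137. Book value $31,900.

$6,137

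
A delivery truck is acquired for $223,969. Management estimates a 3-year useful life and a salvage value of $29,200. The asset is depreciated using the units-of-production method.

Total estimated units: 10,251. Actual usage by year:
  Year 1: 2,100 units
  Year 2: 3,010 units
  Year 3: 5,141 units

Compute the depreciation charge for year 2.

$57,190

Depreciable base = $223,969 − $29,200 = $194,769.
Rate = $194,769 / 10,251 units = $19 per unit.
Year 1: 2,100 × $19 = $39,900. Book value $184,069.
Year 2: 3,010 × $19 = $57,190. Book value $126,879.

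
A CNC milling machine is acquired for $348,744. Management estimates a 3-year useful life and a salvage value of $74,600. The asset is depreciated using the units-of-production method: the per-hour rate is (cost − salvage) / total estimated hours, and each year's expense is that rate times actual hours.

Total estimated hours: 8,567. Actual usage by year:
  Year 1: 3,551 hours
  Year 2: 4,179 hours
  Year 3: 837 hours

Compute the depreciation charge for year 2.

Depreciable base = $348,744 − $74,600 = $274,144.
Rate = $274,144 / 8,567 hours = $32 per hour.
Year 1: 3,551 × $32 = $113,632. Book value $235,112.
Year 2: 4,179 × $32 = $133,728. Book value $101,384.

$133,728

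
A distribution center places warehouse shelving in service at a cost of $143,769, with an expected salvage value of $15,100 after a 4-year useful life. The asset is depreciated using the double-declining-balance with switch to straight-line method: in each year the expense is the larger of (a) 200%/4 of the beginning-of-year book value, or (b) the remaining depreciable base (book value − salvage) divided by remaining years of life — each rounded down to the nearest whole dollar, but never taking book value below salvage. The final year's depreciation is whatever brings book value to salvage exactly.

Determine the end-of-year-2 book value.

Depreciable base = $143,769 − $15,100 = $128,669.
Year 1: DB = ⌊$143,769 × 200%/4⌋ = $71,884; SL = ⌊$128,669/4⌋ = $32,167 → take DB $71,884. Book value $71,885.
Year 2: DB = ⌊$71,885 × 200%/4⌋ = $35,942; SL = ⌊$56,785/3⌋ = $18,928 → take DB $35,942. Book value $35,943.

$35,943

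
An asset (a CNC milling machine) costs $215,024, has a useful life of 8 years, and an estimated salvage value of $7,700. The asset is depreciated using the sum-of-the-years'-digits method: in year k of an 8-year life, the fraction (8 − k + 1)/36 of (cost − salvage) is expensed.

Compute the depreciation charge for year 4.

Depreciable base = $215,024 − $7,700 = $207,324.
Sum of the years' digits = 8+7+6+5+4+3+2+1 = 36.
Year 1: $207,324 × 8/36 = $46,072. Book value $168,952.
Year 2: $207,324 × 7/36 = $40,313. Book value $128,639.
Year 3: $207,324 × 6/36 = $34,554. Book value $94,085.
Year 4: $207,324 × 5/36 = $28,795. Book value $65,290.

$28,795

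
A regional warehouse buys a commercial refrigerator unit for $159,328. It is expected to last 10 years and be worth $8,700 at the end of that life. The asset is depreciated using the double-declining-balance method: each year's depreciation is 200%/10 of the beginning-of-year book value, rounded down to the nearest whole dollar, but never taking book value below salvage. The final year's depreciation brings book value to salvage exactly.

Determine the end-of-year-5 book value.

Depreciable base = $159,328 − $8,700 = $150,628.
Year 1: ⌊$159,328 × 200%/10⌋ = $31,865. Book value $127,463.
Year 2: ⌊$127,463 × 200%/10⌋ = $25,492. Book value $101,971.
Year 3: ⌊$101,971 × 200%/10⌋ = $20,394. Book value $81,577.
Year 4: ⌊$81,577 × 200%/10⌋ = $16,315. Book value $65,262.
Year 5: ⌊$65,262 × 200%/10⌋ = $13,052. Book value $52,210.

$52,210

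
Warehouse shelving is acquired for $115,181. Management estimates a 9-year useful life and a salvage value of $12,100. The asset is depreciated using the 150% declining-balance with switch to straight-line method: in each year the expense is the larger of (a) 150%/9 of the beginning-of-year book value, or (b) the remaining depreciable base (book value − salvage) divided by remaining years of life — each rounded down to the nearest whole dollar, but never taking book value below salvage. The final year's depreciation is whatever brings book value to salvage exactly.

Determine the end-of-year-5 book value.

$46,290

Depreciable base = $115,181 − $12,100 = $103,081.
Year 1: DB = ⌊$115,181 × 150%/9⌋ = $19,196; SL = ⌊$103,081/9⌋ = $11,453 → take DB $19,196. Book value $95,985.
Year 2: DB = ⌊$95,985 × 150%/9⌋ = $15,997; SL = ⌊$83,885/8⌋ = $10,485 → take DB $15,997. Book value $79,988.
Year 3: DB = ⌊$79,988 × 150%/9⌋ = $13,331; SL = ⌊$67,888/7⌋ = $9,698 → take DB $13,331. Book value $66,657.
Year 4: DB = ⌊$66,657 × 150%/9⌋ = $11,109; SL = ⌊$54,557/6⌋ = $9,092 → take DB $11,109. Book value $55,548.
Year 5: DB = ⌊$55,548 × 150%/9⌋ = $9,258; SL = ⌊$43,448/5⌋ = $8,689 → take DB $9,258. Book value $46,290.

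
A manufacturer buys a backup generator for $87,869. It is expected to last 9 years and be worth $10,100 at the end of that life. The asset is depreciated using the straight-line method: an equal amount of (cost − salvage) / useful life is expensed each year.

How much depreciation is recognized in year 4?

$8,641

Depreciable base = $87,869 − $10,100 = $77,769.
Annual expense = $77,769 / 9 = $8,641.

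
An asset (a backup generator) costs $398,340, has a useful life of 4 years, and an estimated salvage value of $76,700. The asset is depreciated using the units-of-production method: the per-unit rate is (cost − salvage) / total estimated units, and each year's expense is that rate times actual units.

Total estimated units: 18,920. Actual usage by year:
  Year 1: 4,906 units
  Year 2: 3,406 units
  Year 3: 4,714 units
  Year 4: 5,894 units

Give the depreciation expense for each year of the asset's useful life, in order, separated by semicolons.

$83,402; $57,902; $80,138; $100,198

Depreciable base = $398,340 − $76,700 = $321,640.
Rate = $321,640 / 18,920 units = $17 per unit.
Year 1: 4,906 × $17 = $83,402. Book value $314,938.
Year 2: 3,406 × $17 = $57,902. Book value $257,036.
Year 3: 4,714 × $17 = $80,138. Book value $176,898.
Year 4: 5,894 × $17 = $100,198. Book value $76,700.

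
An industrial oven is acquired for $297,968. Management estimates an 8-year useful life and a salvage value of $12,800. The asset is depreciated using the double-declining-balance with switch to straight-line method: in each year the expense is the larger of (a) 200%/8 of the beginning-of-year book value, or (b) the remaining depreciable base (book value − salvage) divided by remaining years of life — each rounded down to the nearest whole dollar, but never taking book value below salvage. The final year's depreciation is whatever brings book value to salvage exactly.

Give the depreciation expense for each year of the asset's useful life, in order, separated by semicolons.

$74,492; $55,869; $41,901; $31,426; $23,570; $19,303; $19,303; $19,304

Depreciable base = $297,968 − $12,800 = $285,168.
Year 1: DB = ⌊$297,968 × 200%/8⌋ = $74,492; SL = ⌊$285,168/8⌋ = $35,646 → take DB $74,492. Book value $223,476.
Year 2: DB = ⌊$223,476 × 200%/8⌋ = $55,869; SL = ⌊$210,676/7⌋ = $30,096 → take DB $55,869. Book value $167,607.
Year 3: DB = ⌊$167,607 × 200%/8⌋ = $41,901; SL = ⌊$154,807/6⌋ = $25,801 → take DB $41,901. Book value $125,706.
Year 4: DB = ⌊$125,706 × 200%/8⌋ = $31,426; SL = ⌊$112,906/5⌋ = $22,581 → take DB $31,426. Book value $94,280.
Year 5: DB = ⌊$94,280 × 200%/8⌋ = $23,570; SL = ⌊$81,480/4⌋ = $20,370 → take DB $23,570. Book value $70,710.
Year 6: DB = ⌊$70,710 × 200%/8⌋ = $17,677; SL = ⌊$57,910/3⌋ = $19,303 → take SL $19,303. Book value $51,407.
Year 7: DB = ⌊$51,407 × 200%/8⌋ = $12,851; SL = ⌊$38,607/2⌋ = $19,303 → take SL $19,303. Book value $32,104.
Year 8 (final): $32,104 − $12,800 = $19,304. Book value $12,800.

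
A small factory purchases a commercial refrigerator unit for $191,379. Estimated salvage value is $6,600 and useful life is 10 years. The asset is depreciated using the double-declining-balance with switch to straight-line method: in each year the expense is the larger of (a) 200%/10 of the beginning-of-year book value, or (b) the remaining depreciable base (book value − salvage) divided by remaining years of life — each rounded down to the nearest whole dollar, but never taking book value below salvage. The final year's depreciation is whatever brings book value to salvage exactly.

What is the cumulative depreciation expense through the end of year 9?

$173,886

Depreciable base = $191,379 − $6,600 = $184,779.
Year 1: DB = ⌊$191,379 × 200%/10⌋ = $38,275; SL = ⌊$184,779/10⌋ = $18,477 → take DB $38,275. Book value $153,104.
Year 2: DB = ⌊$153,104 × 200%/10⌋ = $30,620; SL = ⌊$146,504/9⌋ = $16,278 → take DB $30,620. Book value $122,484.
Year 3: DB = ⌊$122,484 × 200%/10⌋ = $24,496; SL = ⌊$115,884/8⌋ = $14,485 → take DB $24,496. Book value $97,988.
Year 4: DB = ⌊$97,988 × 200%/10⌋ = $19,597; SL = ⌊$91,388/7⌋ = $13,055 → take DB $19,597. Book value $78,391.
Year 5: DB = ⌊$78,391 × 200%/10⌋ = $15,678; SL = ⌊$71,791/6⌋ = $11,965 → take DB $15,678. Book value $62,713.
Year 6: DB = ⌊$62,713 × 200%/10⌋ = $12,542; SL = ⌊$56,113/5⌋ = $11,222 → take DB $12,542. Book value $50,171.
Year 7: DB = ⌊$50,171 × 200%/10⌋ = $10,034; SL = ⌊$43,571/4⌋ = $10,892 → take SL $10,892. Book value $39,279.
Year 8: DB = ⌊$39,279 × 200%/10⌋ = $7,855; SL = ⌊$32,679/3⌋ = $10,893 → take SL $10,893. Book value $28,386.
Year 9: DB = ⌊$28,386 × 200%/10⌋ = $5,677; SL = ⌊$21,786/2⌋ = $10,893 → take SL $10,893. Book value $17,493.
Accumulated through year 9 = $191,379 − $17,493 = $173,886.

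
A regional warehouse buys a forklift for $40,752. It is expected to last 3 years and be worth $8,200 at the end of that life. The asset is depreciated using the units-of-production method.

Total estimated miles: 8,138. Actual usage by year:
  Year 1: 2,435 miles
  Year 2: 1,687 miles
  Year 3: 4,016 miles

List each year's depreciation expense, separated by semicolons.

$9,740; $6,748; $16,064

Depreciable base = $40,752 − $8,200 = $32,552.
Rate = $32,552 / 8,138 miles = $4 per mile.
Year 1: 2,435 × $4 = $9,740. Book value $31,012.
Year 2: 1,687 × $4 = $6,748. Book value $24,264.
Year 3: 4,016 × $4 = $16,064. Book value $8,200.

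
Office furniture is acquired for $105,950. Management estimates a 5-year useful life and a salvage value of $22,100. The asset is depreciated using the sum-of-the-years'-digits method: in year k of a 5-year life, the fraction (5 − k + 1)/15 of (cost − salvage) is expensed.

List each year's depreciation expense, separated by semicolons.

Depreciable base = $105,950 − $22,100 = $83,850.
Sum of the years' digits = 5+4+3+2+1 = 15.
Year 1: $83,850 × 5/15 = $27,950. Book value $78,000.
Year 2: $83,850 × 4/15 = $22,360. Book value $55,640.
Year 3: $83,850 × 3/15 = $16,770. Book value $38,870.
Year 4: $83,850 × 2/15 = $11,180. Book value $27,690.
Year 5: $83,850 × 1/15 = $5,590. Book value $22,100.

$27,950; $22,360; $16,770; $11,180; $5,590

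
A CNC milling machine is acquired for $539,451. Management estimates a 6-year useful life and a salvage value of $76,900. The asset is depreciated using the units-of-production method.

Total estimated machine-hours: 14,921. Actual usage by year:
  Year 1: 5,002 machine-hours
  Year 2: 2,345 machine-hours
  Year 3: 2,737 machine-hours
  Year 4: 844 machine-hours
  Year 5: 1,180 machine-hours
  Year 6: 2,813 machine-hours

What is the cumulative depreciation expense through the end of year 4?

$338,768

Depreciable base = $539,451 − $76,900 = $462,551.
Rate = $462,551 / 14,921 machine-hours = $31 per machine-hour.
Year 1: 5,002 × $31 = $155,062. Book value $384,389.
Year 2: 2,345 × $31 = $72,695. Book value $311,694.
Year 3: 2,737 × $31 = $84,847. Book value $226,847.
Year 4: 844 × $31 = $26,164. Book value $200,683.
Accumulated through year 4 = $539,451 − $200,683 = $338,768.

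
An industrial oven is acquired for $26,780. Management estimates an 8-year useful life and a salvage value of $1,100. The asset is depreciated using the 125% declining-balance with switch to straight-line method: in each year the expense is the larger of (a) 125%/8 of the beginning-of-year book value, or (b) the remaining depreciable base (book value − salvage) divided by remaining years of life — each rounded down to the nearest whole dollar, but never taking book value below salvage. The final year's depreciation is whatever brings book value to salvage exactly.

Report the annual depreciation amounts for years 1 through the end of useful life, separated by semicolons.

Depreciable base = $26,780 − $1,100 = $25,680.
Year 1: DB = ⌊$26,780 × 125%/8⌋ = $4,184; SL = ⌊$25,680/8⌋ = $3,210 → take DB $4,184. Book value $22,596.
Year 2: DB = ⌊$22,596 × 125%/8⌋ = $3,530; SL = ⌊$21,496/7⌋ = $3,070 → take DB $3,530. Book value $19,066.
Year 3: DB = ⌊$19,066 × 125%/8⌋ = $2,979; SL = ⌊$17,966/6⌋ = $2,994 → take SL $2,994. Book value $16,072.
Year 4: DB = ⌊$16,072 × 125%/8⌋ = $2,511; SL = ⌊$14,972/5⌋ = $2,994 → take SL $2,994. Book value $13,078.
Year 5: DB = ⌊$13,078 × 125%/8⌋ = $2,043; SL = ⌊$11,978/4⌋ = $2,994 → take SL $2,994. Book value $10,084.
Year 6: DB = ⌊$10,084 × 125%/8⌋ = $1,575; SL = ⌊$8,984/3⌋ = $2,994 → take SL $2,994. Book value $7,090.
Year 7: DB = ⌊$7,090 × 125%/8⌋ = $1,107; SL = ⌊$5,990/2⌋ = $2,995 → take SL $2,995. Book value $4,095.
Year 8 (final): $4,095 − $1,100 = $2,995. Book value $1,100.

$4,184; $3,530; $2,994; $2,994; $2,994; $2,994; $2,995; $2,995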